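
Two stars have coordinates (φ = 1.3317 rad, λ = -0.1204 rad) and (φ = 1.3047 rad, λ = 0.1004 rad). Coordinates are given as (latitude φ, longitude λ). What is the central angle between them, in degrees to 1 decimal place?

3.5°

Let φ₁ = 1.3317 rad, φ₂ = 1.3047 rad, and Δλ = 0.2208 rad.
cos c = sin φ₁ sin φ₂ + cos φ₁ cos φ₂ cos Δλ = (0.9716)(0.9648) + (0.2368)(0.2630)(0.9757) = 0.99812,
so c = arccos(0.99812) = 0.06127 rad.
So the angular separation is 3.5°.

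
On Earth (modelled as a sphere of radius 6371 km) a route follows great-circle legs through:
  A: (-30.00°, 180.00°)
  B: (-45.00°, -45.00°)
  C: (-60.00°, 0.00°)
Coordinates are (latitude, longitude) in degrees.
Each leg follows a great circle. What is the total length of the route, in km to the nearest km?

13896 km

Leg A→B: central angle 1.6503 rad, distance 10514.3 km.
Leg B→C: central angle 0.5309 rad, distance 3382.1 km.
Total: 10514.3 + 3382.1 ≈ 13896 km.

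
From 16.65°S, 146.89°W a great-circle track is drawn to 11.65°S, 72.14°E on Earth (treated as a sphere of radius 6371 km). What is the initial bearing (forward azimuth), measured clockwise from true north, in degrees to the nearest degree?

With φ₁ = -0.2906, φ₂ = -0.2033, Δλ = -2.4604 rad, the forward-azimuth formula gives
θ = atan2( sin Δλ cos φ₂ , cos φ₁ sin φ₂ − sin φ₁ cos φ₂ cos Δλ ) = atan2(-0.6168, -0.4115) = -123.71°.
Adding 360° brings this into [0°, 360°): 236°.

236°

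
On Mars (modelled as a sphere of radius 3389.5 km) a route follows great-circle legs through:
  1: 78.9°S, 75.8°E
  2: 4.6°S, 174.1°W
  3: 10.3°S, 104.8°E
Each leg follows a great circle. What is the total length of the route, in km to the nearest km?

10040 km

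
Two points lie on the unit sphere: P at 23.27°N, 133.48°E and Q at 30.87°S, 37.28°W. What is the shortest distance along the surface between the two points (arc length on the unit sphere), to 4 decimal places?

2.9463

Let φ₁ = 0.4061 rad, φ₂ = -0.5388 rad, and Δλ = -2.9803 rad.
Haversine: a = sin²(Δφ/2) + cos φ₁ cos φ₂ sin²(Δλ/2) = 0.2071 + (0.9187)(0.8583)(0.9935) = 0.99049.
Central angle c = 2·arcsin(√a) = 2.94627 rad.
On the unit sphere the arc length equals the central angle: 2.9463.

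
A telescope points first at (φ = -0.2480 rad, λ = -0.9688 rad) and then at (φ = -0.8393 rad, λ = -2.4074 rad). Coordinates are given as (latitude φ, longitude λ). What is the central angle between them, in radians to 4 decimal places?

1.2995 rad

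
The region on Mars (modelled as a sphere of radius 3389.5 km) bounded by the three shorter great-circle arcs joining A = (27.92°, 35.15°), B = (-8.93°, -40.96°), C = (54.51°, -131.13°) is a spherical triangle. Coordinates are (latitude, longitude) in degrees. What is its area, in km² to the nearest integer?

19099261 km²

Side lengths (central angles): a = 1.6992, b = 1.6882, c = 1.4335 rad; semiperimeter s = 2.4105.
By l'Huilier's theorem, tan(E/4) = √[tan(s/2) tan((s−a)/2) tan((s−b)/2) tan((s−c)/2)], giving spherical excess E = 1.6624 rad.
Area = E·R² = 1.6624 × (3389.5)² ≈ 19099261 km².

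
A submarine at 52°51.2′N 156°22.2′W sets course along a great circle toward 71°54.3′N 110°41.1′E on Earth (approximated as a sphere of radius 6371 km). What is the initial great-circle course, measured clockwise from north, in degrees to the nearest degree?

332°

Δλ = -92.945° = -1.6222 rad.
y = sin Δλ · cos φ₂ = (-0.9987)(0.3106) = -0.3102
x = cos φ₁ sin φ₂ − sin φ₁ cos φ₂ cos Δλ = (0.6039)(0.9505) − (0.7971)(0.3106)(-0.0514) = 0.5867
θ = atan2(y, x) = -27.86°; adding 360° gives 332°.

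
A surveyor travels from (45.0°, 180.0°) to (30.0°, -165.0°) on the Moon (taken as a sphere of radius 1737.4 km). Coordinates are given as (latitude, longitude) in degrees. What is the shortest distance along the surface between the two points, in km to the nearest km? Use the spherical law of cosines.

Let φ₁ = 0.7854 rad, φ₂ = 0.5236 rad, and Δλ = 0.2618 rad.
cos c = sin φ₁ sin φ₂ + cos φ₁ cos φ₂ cos Δλ = (0.7071)(0.5000) + (0.7071)(0.8660)(0.9659) = 0.94506,
so c = arccos(0.94506) = 0.33302 rad.
Distance = R·c = 1737.4 × 0.3330 ≈ 579 km.

579 km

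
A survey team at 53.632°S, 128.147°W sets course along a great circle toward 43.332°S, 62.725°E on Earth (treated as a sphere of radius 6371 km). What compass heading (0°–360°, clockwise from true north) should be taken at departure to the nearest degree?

Δλ = -169.128° = -2.9518 rad.
y = sin Δλ · cos φ₂ = (-0.1886)(0.7274) = -0.1372
x = cos φ₁ sin φ₂ − sin φ₁ cos φ₂ cos Δλ = (0.5930)(-0.6862) − (-0.8052)(0.7274)(-0.9821) = -0.9821
θ = atan2(y, x) = -172.05°; adding 360° gives 188°.

188°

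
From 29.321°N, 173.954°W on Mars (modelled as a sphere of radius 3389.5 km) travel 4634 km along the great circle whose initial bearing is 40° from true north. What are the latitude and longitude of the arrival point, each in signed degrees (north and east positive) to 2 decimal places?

48.86°, -67.07°

Angular distance δ = d/R = 4634/3389.5 = 1.36716 rad; initial bearing θ = 0.6981 rad.
sin φ₂ = sin φ₁ cos δ + cos φ₁ sin δ cos θ = (0.4897)(0.2022) + (0.8719)(0.9793)(0.7660) = 0.7531, so φ₂ = 48.86°.
Δλ = atan2(sin θ sin δ cos φ₁, cos δ − sin φ₁ sin φ₂) = atan2(0.5489, -0.1666) = 106.884°.
λ₂ = -173.954° + 106.884° = -67.07°.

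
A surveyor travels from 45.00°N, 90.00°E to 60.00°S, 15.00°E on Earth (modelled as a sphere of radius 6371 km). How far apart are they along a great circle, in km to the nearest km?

13498 km

In radians: φ₁ = 0.7854, φ₂ = -1.0472, Δλ = -75.000° = -1.3090 rad.
cos c = sin φ₁ sin φ₂ + cos φ₁ cos φ₂ cos Δλ = (0.7071)(-0.8660) + (0.7071)(0.5000)(0.2588) = -0.52087,
so c = arccos(-0.52087) = 2.11866 rad.
Distance = R·c = 6371 × 2.1187 ≈ 13498 km.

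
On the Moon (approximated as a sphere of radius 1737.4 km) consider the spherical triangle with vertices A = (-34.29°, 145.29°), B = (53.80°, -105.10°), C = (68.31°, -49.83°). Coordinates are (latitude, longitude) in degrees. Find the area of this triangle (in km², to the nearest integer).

3255074 km²

Side lengths (central angles): a = 0.5071, b = 2.5292, c = 2.2375 rad; semiperimeter s = 2.6369.
By l'Huilier's theorem, tan(E/4) = √[tan(s/2) tan((s−a)/2) tan((s−b)/2) tan((s−c)/2)], giving spherical excess E = 1.0784 rad.
Area = E·R² = 1.0784 × (1737.4)² ≈ 3255074 km².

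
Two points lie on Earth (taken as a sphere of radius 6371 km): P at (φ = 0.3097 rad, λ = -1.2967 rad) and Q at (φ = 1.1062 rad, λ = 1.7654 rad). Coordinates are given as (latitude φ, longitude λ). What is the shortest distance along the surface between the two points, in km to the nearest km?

In radians: φ₁ = 0.3097, φ₂ = 1.1062, Δλ = 175.445° = 3.0621 rad.
Haversine: a = sin²(Δφ/2) + cos φ₁ cos φ₂ sin²(Δλ/2) = 0.1504 + (0.9524)(0.4481)(0.9984) = 0.57647.
Central angle c = 2·arcsin(√a) = 1.72433 rad.
Distance = R·c = 6371 × 1.7243 ≈ 10986 km.

10986 km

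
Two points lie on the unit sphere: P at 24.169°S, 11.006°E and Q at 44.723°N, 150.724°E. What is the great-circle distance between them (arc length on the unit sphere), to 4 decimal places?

2.4697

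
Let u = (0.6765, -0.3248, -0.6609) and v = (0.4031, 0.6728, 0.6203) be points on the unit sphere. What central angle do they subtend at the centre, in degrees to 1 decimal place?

110.8°

u·v = -0.3558; |u| = 1.0000, |v| = 1.0000.
cos θ = (u·v)/(|u||v|) = -0.3558, so θ = 110.8°.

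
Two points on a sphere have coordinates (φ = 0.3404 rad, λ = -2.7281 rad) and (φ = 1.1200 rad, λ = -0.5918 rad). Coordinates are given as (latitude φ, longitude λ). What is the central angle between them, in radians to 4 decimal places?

1.4903 rad

Let φ₁ = 0.3404 rad, φ₂ = 1.1200 rad, and Δλ = 2.1363 rad.
cos c = sin φ₁ sin φ₂ + cos φ₁ cos φ₂ cos Δλ = (0.3339)(0.9001) + (0.9426)(0.4357)(-0.5358) = 0.08045,
so c = arccos(0.08045) = 1.49026 rad.
So the angular separation is 1.4903 rad.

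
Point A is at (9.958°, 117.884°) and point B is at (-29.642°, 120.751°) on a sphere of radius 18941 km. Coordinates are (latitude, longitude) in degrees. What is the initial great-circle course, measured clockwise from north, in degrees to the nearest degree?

176°

With φ₁ = 0.1738, φ₂ = -0.5174, Δλ = 0.0500 rad, the forward-azimuth formula gives
θ = atan2( sin Δλ cos φ₂ , cos φ₁ sin φ₂ − sin φ₁ cos φ₂ cos Δλ ) = atan2(0.0435, -0.6372) = 176.10°.
So the initial bearing is 176°.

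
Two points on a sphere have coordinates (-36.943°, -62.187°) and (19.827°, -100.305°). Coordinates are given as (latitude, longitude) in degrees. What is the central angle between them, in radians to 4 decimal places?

1.1727 rad

Let φ₁ = -0.6448 rad, φ₂ = 0.3460 rad, and Δλ = -0.6653 rad.
Haversine: a = sin²(Δφ/2) + cos φ₁ cos φ₂ sin²(Δλ/2) = 0.2260 + (0.7992)(0.9407)(0.1066) = 0.30617.
Central angle c = 2·arcsin(√a) = 1.17270 rad.
So the angular separation is 1.1727 rad.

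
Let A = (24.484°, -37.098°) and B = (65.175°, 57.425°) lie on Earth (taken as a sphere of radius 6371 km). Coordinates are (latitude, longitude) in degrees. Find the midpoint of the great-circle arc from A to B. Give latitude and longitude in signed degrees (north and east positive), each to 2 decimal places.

53.68°, -11.58°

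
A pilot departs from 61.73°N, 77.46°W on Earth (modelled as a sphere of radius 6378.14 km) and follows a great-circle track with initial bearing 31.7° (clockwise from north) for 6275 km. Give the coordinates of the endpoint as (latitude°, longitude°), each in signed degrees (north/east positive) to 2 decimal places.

Angular distance δ = d/R = 6275/6378.14 = 0.98383 rad; initial bearing θ = 0.5533 rad.
sin φ₂ = sin φ₁ cos δ + cos φ₁ sin δ cos θ = (0.8807)(0.5538) + (0.4736)(0.8326)(0.8508) = 0.8233, so φ₂ = 55.42°.
Δλ = atan2(sin θ sin δ cos φ₁, cos δ − sin φ₁ sin φ₂) = atan2(0.2072, -0.1713) = 129.573°.
λ₂ = -77.460° + 129.573° = 52.11°.

55.42°, 52.11°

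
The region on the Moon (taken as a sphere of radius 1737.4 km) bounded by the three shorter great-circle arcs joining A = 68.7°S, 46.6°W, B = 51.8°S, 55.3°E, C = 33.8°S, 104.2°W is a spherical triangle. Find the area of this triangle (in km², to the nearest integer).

402170 km²

Side lengths (central angles): a = 1.6150, b = 0.8230, c = 0.8150 rad; semiperimeter s = 1.6265.
By l'Huilier's theorem, tan(E/4) = √[tan(s/2) tan((s−a)/2) tan((s−b)/2) tan((s−c)/2)], giving spherical excess E = 0.1332 rad.
Area = E·R² = 0.1332 × (1737.4)² ≈ 402170 km².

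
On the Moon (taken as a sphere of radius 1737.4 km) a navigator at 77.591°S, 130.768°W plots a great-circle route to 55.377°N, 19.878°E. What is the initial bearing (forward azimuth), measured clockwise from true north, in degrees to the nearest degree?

With φ₁ = -1.3542, φ₂ = 0.9665, Δλ = 2.6293 rad, the forward-azimuth formula gives
θ = atan2( sin Δλ cos φ₂ , cos φ₁ sin φ₂ − sin φ₁ cos φ₂ cos Δλ ) = atan2(0.2785, -0.3068) = 137.77°.
So the initial bearing is 138°.

138°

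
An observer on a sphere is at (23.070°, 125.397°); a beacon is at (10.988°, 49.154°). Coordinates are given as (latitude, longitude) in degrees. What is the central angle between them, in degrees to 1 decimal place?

73.2°

Let φ₁ = 0.4026 rad, φ₂ = 0.1918 rad, and Δλ = -1.3307 rad.
Haversine: a = sin²(Δφ/2) + cos φ₁ cos φ₂ sin²(Δλ/2) = 0.0111 + (0.9200)(0.9817)(0.3811) = 0.35527.
Central angle c = 2·arcsin(√a) = 1.27713 rad.
So the angular separation is 73.2°.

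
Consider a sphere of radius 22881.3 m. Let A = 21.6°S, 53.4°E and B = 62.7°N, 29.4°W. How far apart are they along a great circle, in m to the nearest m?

42285 m

With latitudes φ₁ = -21.600°, φ₂ = 62.700° and longitude difference Δλ = -82.800°:
cos c = sin φ₁ sin φ₂ + cos φ₁ cos φ₂ cos Δλ = (-0.3681)(0.8886) + (0.9298)(0.4586)(0.1253) = -0.27367,
so c = arccos(-0.27367) = 1.84801 rad.
Distance = R·c = 22881.3 × 1.8480 ≈ 42285 m.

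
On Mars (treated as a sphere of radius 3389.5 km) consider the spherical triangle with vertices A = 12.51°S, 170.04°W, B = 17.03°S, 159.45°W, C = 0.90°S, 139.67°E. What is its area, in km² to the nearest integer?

311362 km²

Side lengths (central angles): a = 1.0817, b = 0.8930, c = 0.1953 rad; semiperimeter s = 1.0850.
By l'Huilier's theorem, tan(E/4) = √[tan(s/2) tan((s−a)/2) tan((s−b)/2) tan((s−c)/2)], giving spherical excess E = 0.0271 rad.
Area = E·R² = 0.0271 × (3389.5)² ≈ 311362 km².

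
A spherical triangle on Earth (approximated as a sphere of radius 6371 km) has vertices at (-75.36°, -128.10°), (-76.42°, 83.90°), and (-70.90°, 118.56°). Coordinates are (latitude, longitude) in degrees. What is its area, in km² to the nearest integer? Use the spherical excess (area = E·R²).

Side lengths (central angles): a = 0.1915, b = 0.4918, c = 0.4731 rad; semiperimeter s = 0.5782.
By l'Huilier's theorem, tan(E/4) = √[tan(s/2) tan((s−a)/2) tan((s−b)/2) tan((s−c)/2)], giving spherical excess E = 0.0460 rad.
Area = E·R² = 0.0460 × (6371)² ≈ 1867730 km².

1867730 km²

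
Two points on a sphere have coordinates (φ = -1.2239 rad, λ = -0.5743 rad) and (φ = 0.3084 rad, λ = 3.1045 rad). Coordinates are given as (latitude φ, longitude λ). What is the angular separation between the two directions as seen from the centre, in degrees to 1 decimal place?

124.3°

Let φ₁ = -1.2239 rad, φ₂ = 0.3084 rad, and Δλ = -2.6044 rad.
cos c = sin φ₁ sin φ₂ + cos φ₁ cos φ₂ cos Δλ = (-0.9404)(0.3035) + (0.3400)(0.9528)(-0.8591) = -0.56376,
so c = arccos(-0.56376) = 2.16973 rad.
So the angular separation is 124.3°.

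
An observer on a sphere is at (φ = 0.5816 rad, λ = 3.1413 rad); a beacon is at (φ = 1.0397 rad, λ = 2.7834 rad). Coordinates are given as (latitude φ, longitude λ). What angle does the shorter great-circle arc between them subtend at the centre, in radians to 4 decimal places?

With latitudes φ₁ = 33.323°, φ₂ = 59.570° and longitude difference Δλ = -20.506°:
Haversine: a = sin²(Δφ/2) + cos φ₁ cos φ₂ sin²(Δλ/2) = 0.0516 + (0.8356)(0.5065)(0.0317) = 0.06496.
Central angle c = 2·arcsin(√a) = 0.51544 rad.
So the angular separation is 0.5154 rad.

0.5154 rad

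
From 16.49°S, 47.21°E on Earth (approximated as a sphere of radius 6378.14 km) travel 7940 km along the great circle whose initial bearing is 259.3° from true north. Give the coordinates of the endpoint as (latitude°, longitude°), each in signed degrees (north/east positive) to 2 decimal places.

Angular distance δ = d/R = 7940/6378.14 = 1.24488 rad; initial bearing θ = 4.5256 rad.
sin φ₂ = sin φ₁ cos δ + cos φ₁ sin δ cos θ = (-0.2838)(0.3202) + (0.9589)(0.9474)(-0.1857) = -0.2595, so φ₂ = -15.04°.
Δλ = atan2(sin θ sin δ cos φ₁, cos δ − sin φ₁ sin φ₂) = atan2(-0.8926, 0.2465) = -74.561°.
λ₂ = 47.210° − 74.561° = -27.35°.

-15.04°, -27.35°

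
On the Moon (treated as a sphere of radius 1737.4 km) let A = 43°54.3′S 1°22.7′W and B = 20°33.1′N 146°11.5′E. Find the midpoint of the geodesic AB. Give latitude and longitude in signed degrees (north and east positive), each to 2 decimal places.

Central angle δ = 2.5199 rad. Interpolating on the sphere with fraction f = 0.5:
P = [sin((1−f)δ)·A + sin(fδ)·B] / sin δ = 1.6346·A + 1.6346·B in Cartesian coordinates,
giving P = (-0.0944, 0.8233, -0.5597), i.e. latitude -34.04°, longitude 96.54°.

-34.04°, 96.54°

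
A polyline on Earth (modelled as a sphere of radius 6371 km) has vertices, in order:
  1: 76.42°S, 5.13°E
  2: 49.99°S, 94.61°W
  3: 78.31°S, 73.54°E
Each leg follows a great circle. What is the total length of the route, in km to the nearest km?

10622 km

Leg 1→2: central angle 0.7685 rad, distance 4895.9 km.
Leg 2→3: central angle 0.8988 rad, distance 5726.2 km.
Total: 4895.9 + 5726.2 ≈ 10622 km.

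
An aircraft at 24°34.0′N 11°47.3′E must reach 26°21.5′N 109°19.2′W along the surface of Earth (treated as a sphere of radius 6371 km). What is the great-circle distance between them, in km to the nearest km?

11528 km

With latitudes φ₁ = 24.567°, φ₂ = 26.358° and longitude difference Δλ = -121.108°:
cos c = sin φ₁ sin φ₂ + cos φ₁ cos φ₂ cos Δλ = (0.4158)(0.4440) + (0.9095)(0.8960)(-0.5167) = -0.23645,
so c = arccos(-0.23645) = 1.80951 rad.
Distance = R·c = 6371 × 1.8095 ≈ 11528 km.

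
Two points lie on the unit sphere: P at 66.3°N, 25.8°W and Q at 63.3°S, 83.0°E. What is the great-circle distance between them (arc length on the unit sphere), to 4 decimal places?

With latitudes φ₁ = 66.300°, φ₂ = -63.300° and longitude difference Δλ = 108.800°:
cos c = sin φ₁ sin φ₂ + cos φ₁ cos φ₂ cos Δλ = (0.9157)(-0.8934) + (0.4019)(0.4493)(-0.3223) = -0.87623,
so c = arccos(-0.87623) = 2.63878 rad.
On the unit sphere the arc length equals the central angle: 2.6388.

2.6388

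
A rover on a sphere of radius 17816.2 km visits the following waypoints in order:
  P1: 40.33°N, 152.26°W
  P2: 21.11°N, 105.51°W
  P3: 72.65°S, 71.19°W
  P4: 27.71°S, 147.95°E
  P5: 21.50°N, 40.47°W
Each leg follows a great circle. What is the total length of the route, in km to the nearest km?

120269 km

Leg P1→P2: central angle 0.7665 rad, distance 13655.3 km.
Leg P2→P3: central angle 1.6851 rad, distance 30021.3 km.
Leg P3→P4: central angle 1.3294 rad, distance 23684.6 km.
Leg P4→P5: central angle 2.9696 rad, distance 52907.8 km.
Total: 13655.3 + 30021.3 + 23684.6 + 52907.8 ≈ 120269 km.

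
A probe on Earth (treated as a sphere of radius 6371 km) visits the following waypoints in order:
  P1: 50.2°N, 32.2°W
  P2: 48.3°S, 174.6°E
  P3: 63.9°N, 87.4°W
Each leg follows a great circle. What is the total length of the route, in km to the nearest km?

Leg P1→P2: central angle 2.8361 rad, distance 18069.1 km.
Leg P2→P3: central angle 2.3620 rad, distance 15048.6 km.
Total: 18069.1 + 15048.6 ≈ 33118 km.

33118 km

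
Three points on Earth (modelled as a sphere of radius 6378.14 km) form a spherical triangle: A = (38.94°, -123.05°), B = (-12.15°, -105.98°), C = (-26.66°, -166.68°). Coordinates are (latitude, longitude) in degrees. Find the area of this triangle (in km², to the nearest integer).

Side lengths (central angles): a = 1.0216, b = 1.3478, c = 0.9340 rad; semiperimeter s = 1.6517.
By l'Huilier's theorem, tan(E/4) = √[tan(s/2) tan((s−a)/2) tan((s−b)/2) tan((s−c)/2)], giving spherical excess E = 0.5661 rad.
Area = E·R² = 0.5661 × (6378.14)² ≈ 23029570 km².

23029570 km²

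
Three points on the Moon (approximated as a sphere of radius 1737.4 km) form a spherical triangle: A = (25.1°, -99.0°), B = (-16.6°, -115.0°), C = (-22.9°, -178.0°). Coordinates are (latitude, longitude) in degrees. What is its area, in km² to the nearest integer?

1271819 km²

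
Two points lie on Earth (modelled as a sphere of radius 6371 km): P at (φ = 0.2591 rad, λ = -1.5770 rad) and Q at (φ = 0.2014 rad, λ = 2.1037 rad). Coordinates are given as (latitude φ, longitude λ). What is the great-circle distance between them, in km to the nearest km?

15522 km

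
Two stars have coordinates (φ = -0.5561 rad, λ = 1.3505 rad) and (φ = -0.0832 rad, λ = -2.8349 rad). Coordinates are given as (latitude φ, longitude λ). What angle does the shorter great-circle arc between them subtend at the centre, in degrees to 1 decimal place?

112.4°

With latitudes φ₁ = -31.862°, φ₂ = -4.767° and longitude difference Δλ = 120.194°:
cos c = sin φ₁ sin φ₂ + cos φ₁ cos φ₂ cos Δλ = (-0.5279)(-0.0831) + (0.8493)(0.9965)(-0.5029) = -0.38180,
so c = arccos(-0.38180) = 1.96254 rad.
So the angular separation is 112.4°.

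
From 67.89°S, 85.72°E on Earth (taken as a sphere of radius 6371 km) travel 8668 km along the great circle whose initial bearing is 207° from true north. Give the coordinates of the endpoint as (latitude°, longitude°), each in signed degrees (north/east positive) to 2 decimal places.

-31.42°, -62.93°

Angular distance δ = d/R = 8668/6371 = 1.36054 rad; initial bearing θ = 3.6128 rad.
sin φ₂ = sin φ₁ cos δ + cos φ₁ sin δ cos θ = (-0.9265)(0.2087) + (0.3764)(0.9780)(-0.8910) = -0.5213, so φ₂ = -31.42°.
Δλ = atan2(sin θ sin δ cos φ₁, cos δ − sin φ₁ sin φ₂) = atan2(-0.1671, -0.2743) = -148.648°.
λ₂ = 85.720° − 148.648° = -62.93°.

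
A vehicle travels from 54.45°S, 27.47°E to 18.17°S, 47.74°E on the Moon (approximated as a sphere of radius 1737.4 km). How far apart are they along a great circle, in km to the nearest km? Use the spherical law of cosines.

1197 km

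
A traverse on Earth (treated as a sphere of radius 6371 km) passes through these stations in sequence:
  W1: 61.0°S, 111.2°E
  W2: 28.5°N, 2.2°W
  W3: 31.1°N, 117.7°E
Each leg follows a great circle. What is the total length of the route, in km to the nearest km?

Leg W1→W2: central angle 2.1976 rad, distance 14000.8 km.
Leg W2→W3: central angle 1.6998 rad, distance 10829.4 km.
Total: 14000.8 + 10829.4 ≈ 24830 km.

24830 km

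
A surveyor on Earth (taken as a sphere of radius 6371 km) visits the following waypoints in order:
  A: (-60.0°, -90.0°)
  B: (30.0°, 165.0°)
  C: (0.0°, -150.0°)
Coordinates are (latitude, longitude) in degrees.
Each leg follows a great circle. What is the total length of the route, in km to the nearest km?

19489 km

Leg A→B: central angle 2.1473 rad, distance 13680.4 km.
Leg B→C: central angle 0.9117 rad, distance 5808.7 km.
Total: 13680.4 + 5808.7 ≈ 19489 km.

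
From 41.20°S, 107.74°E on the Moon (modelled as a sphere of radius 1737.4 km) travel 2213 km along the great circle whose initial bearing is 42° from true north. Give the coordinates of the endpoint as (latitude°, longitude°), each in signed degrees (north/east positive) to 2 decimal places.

Angular distance δ = d/R = 2213/1737.4 = 1.27374 rad; initial bearing θ = 0.7330 rad.
sin φ₂ = sin φ₁ cos δ + cos φ₁ sin δ cos θ = (-0.6587)(0.2927) + (0.7524)(0.9562)(0.7431) = 0.3419, so φ₂ = 19.99°.
Δλ = atan2(sin θ sin δ cos φ₁, cos δ − sin φ₁ sin φ₂) = atan2(0.4814, 0.5179) = 42.910°.
λ₂ = 107.740° + 42.910° = 150.65°.

19.99°, 150.65°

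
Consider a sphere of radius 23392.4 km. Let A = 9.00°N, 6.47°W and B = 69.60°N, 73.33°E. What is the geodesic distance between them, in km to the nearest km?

With latitudes φ₁ = 9.000°, φ₂ = 69.600° and longitude difference Δλ = 79.800°:
cos c = sin φ₁ sin φ₂ + cos φ₁ cos φ₂ cos Δλ = (0.1564)(0.9373) + (0.9877)(0.3486)(0.1771) = 0.20759,
so c = arccos(0.20759) = 1.36169 rad.
Distance = R·c = 23392.4 × 1.3617 ≈ 31853 km.

31853 km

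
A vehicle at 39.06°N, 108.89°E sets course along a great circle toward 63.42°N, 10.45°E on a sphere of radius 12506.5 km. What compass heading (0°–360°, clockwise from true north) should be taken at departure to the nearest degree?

Δλ = -98.440° = -1.7181 rad.
y = sin Δλ · cos φ₂ = (-0.9892)(0.4474) = -0.4426
x = cos φ₁ sin φ₂ − sin φ₁ cos φ₂ cos Δλ = (0.7765)(0.8943) − (0.6301)(0.4474)(-0.1468) = 0.7358
θ = atan2(y, x) = -31.03°; adding 360° gives 329°.

329°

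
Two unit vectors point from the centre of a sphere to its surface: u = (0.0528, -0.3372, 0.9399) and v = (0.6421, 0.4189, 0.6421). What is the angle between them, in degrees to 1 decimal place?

u·v = 0.4962; |u| = 1.0000, |v| = 1.0000.
cos θ = (u·v)/(|u||v|) = 0.4962, so θ = 60.3°.

60.3°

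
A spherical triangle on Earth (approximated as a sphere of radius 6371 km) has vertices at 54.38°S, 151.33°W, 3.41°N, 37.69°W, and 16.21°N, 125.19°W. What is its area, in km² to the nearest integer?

57999731 km²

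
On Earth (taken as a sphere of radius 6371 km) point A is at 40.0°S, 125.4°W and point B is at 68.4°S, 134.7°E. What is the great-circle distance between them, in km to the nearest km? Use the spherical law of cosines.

In radians: φ₁ = -0.6981, φ₂ = -1.1938, Δλ = -99.900° = -1.7436 rad.
cos c = sin φ₁ sin φ₂ + cos φ₁ cos φ₂ cos Δλ = (-0.6428)(-0.9298) + (0.7660)(0.3681)(-0.1719) = 0.54916,
so c = arccos(0.54916) = 0.98943 rad.
Distance = R·c = 6371 × 0.9894 ≈ 6304 km.

6304 km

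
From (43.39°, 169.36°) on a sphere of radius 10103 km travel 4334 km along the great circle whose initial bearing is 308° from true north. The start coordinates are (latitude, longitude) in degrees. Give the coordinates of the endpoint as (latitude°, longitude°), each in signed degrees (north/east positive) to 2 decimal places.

54.17°, 135.30°

Angular distance δ = d/R = 4334/10103 = 0.42898 rad; initial bearing θ = 5.3756 rad.
sin φ₂ = sin φ₁ cos δ + cos φ₁ sin δ cos θ = (0.6870)(0.9094) + (0.7267)(0.4159)(0.6157) = 0.8108, so φ₂ = 54.17°.
Δλ = atan2(sin θ sin δ cos φ₁, cos δ − sin φ₁ sin φ₂) = atan2(-0.2382, 0.3524) = -34.055°.
λ₂ = 169.360° − 34.055° = 135.30°.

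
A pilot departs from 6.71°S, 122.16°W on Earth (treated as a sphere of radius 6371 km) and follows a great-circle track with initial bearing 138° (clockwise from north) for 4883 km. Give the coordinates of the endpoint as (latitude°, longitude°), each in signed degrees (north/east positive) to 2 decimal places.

Angular distance δ = d/R = 4883/6371 = 0.76644 rad; initial bearing θ = 2.4086 rad.
sin φ₂ = sin φ₁ cos δ + cos φ₁ sin δ cos θ = (-0.1168)(0.7204) + (0.9932)(0.6936)(-0.7431) = -0.5961, so φ₂ = -36.59°.
Δλ = atan2(sin θ sin δ cos φ₁, cos δ − sin φ₁ sin φ₂) = atan2(0.4609, 0.6507) = 35.310°.
λ₂ = -122.160° + 35.310° = -86.85°.

-36.59°, -86.85°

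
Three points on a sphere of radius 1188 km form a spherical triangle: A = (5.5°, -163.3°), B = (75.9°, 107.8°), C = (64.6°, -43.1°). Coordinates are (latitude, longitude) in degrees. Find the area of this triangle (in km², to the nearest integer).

903899 km²

Side lengths (central angles): a = 0.6684, b = 1.6993, c = 1.4730 rad; semiperimeter s = 1.9204.
By l'Huilier's theorem, tan(E/4) = √[tan(s/2) tan((s−a)/2) tan((s−b)/2) tan((s−c)/2)], giving spherical excess E = 0.6405 rad.
Area = E·R² = 0.6405 × (1188)² ≈ 903899 km².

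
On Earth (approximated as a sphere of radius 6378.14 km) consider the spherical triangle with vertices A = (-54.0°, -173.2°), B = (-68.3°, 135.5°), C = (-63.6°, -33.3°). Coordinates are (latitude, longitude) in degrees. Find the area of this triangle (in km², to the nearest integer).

8783789 km²

Side lengths (central angles): a = 0.8353, b = 1.0184, c = 0.4788 rad; semiperimeter s = 1.1662.
By l'Huilier's theorem, tan(E/4) = √[tan(s/2) tan((s−a)/2) tan((s−b)/2) tan((s−c)/2)], giving spherical excess E = 0.2159 rad.
Area = E·R² = 0.2159 × (6378.14)² ≈ 8783789 km².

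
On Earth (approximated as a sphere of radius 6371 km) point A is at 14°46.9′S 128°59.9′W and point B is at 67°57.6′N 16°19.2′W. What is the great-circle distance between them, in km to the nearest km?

In radians: φ₁ = -0.2580, φ₂ = 1.1861, Δλ = 112.678° = 1.9666 rad.
cos c = sin φ₁ sin φ₂ + cos φ₁ cos φ₂ cos Δλ = (-0.2551)(0.9269) + (0.9669)(0.3753)(-0.3856) = -0.37639,
so c = arccos(-0.37639) = 1.95669 rad.
Distance = R·c = 6371 × 1.9567 ≈ 12466 km.

12466 km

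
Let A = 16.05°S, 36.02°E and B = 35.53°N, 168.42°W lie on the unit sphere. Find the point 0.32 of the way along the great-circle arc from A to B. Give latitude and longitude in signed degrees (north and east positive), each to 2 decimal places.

19.58°, 69.11°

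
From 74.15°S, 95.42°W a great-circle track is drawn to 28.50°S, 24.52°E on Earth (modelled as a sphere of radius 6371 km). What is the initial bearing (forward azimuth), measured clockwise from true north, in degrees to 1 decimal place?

With φ₁ = -1.2942, φ₂ = -0.4974, Δλ = 2.0933 rad, the forward-azimuth formula gives
θ = atan2( sin Δλ cos φ₂ , cos φ₁ sin φ₂ − sin φ₁ cos φ₂ cos Δλ ) = atan2(0.7615, -0.5523) = 125.95°.
So the initial bearing is 125.9°.

125.9°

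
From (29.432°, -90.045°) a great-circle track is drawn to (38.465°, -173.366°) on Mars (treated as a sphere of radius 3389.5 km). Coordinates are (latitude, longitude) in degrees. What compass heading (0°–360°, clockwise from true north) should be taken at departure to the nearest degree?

Δλ = -83.321° = -1.4542 rad.
y = sin Δλ · cos φ₂ = (-0.9932)(0.7830) = -0.7777
x = cos φ₁ sin φ₂ − sin φ₁ cos φ₂ cos Δλ = (0.8709)(0.6220) − (0.4914)(0.7830)(0.1163) = 0.4970
θ = atan2(y, x) = -57.42°; adding 360° gives 303°.

303°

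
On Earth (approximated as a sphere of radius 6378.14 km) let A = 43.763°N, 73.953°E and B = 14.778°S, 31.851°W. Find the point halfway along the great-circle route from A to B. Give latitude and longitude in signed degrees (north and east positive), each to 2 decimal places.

22.82°, 10.21°

Central angle δ = 1.9462 rad. Interpolating on the sphere with fraction f = 0.5:
P = [sin((1−f)δ)·A + sin(fδ)·B] / sin δ = 0.8885·A + 0.8885·B in Cartesian coordinates,
giving P = (0.9071, 0.1633, 0.3879), i.e. latitude 22.82°, longitude 10.21°.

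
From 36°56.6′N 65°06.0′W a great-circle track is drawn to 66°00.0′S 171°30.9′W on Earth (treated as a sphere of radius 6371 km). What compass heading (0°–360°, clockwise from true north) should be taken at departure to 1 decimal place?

With φ₁ = 0.6448, φ₂ = -1.1519, Δλ = -1.8573 rad, the forward-azimuth formula gives
θ = atan2( sin Δλ cos φ₂ , cos φ₁ sin φ₂ − sin φ₁ cos φ₂ cos Δλ ) = atan2(-0.3902, -0.6611) = -149.45°.
Adding 360° brings this into [0°, 360°): 210.5°.

210.5°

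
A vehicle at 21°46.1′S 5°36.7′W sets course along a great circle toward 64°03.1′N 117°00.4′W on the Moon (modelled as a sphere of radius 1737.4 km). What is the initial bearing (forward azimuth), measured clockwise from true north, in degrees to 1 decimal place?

332.3°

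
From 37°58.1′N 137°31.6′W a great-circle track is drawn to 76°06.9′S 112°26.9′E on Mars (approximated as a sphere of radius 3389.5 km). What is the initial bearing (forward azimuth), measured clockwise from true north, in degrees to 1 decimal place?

With φ₁ = 0.6627, φ₂ = -1.3285, Δλ = -1.9203 rad, the forward-azimuth formula gives
θ = atan2( sin Δλ cos φ₂ , cos φ₁ sin φ₂ − sin φ₁ cos φ₂ cos Δλ ) = atan2(-0.2255, -0.7148) = -162.49°.
Adding 360° brings this into [0°, 360°): 197.5°.

197.5°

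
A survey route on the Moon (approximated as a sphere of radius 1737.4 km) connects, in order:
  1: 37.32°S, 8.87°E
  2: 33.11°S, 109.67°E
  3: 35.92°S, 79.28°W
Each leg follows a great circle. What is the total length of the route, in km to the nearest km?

5718 km

Leg 1→2: central angle 1.3630 rad, distance 2368.0 km.
Leg 2→3: central angle 1.9280 rad, distance 3349.6 km.
Total: 2368.0 + 3349.6 ≈ 5718 km.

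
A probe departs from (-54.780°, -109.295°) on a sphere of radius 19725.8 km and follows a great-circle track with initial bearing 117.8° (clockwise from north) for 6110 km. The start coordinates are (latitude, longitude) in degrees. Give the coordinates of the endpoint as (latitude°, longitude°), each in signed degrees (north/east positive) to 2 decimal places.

Angular distance δ = d/R = 6110/19725.8 = 0.30975 rad; initial bearing θ = 2.0560 rad.
sin φ₂ = sin φ₁ cos δ + cos φ₁ sin δ cos θ = (-0.8169)(0.9524) + (0.5767)(0.3048)(-0.4664) = -0.8601, so φ₂ = -59.32°.
Δλ = atan2(sin θ sin δ cos φ₁, cos δ − sin φ₁ sin φ₂) = atan2(0.1555, 0.2498) = 31.903°.
λ₂ = -109.295° + 31.903° = -77.39°.

-59.32°, -77.39°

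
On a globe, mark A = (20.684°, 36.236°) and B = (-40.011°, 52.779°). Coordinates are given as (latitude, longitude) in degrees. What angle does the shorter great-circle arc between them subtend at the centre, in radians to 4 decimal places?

In radians: φ₁ = 0.3610, φ₂ = -0.6983, Δλ = 16.543° = 0.2887 rad.
cos c = sin φ₁ sin φ₂ + cos φ₁ cos φ₂ cos Δλ = (0.3532)(-0.6429) + (0.9355)(0.7659)(0.9586) = 0.45980,
so c = arccos(0.45980) = 1.09303 rad.
So the angular separation is 1.0930 rad.

1.0930 rad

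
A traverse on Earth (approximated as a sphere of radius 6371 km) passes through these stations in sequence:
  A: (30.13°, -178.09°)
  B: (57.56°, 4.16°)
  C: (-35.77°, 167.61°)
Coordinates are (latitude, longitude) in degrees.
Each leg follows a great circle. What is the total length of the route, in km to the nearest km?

Leg A→B: central angle 1.6108 rad, distance 10262.1 km.
Leg B→C: central angle 2.7153 rad, distance 17299.4 km.
Total: 10262.1 + 17299.4 ≈ 27562 km.

27562 km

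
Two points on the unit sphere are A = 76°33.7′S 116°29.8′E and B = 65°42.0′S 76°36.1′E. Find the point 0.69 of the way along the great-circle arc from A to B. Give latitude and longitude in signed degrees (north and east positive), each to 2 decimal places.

-69.81°, 84.39°

The central angle between A and B is δ = 0.2844 rad.
With f = 0.69, the slerp weights are sin((1−f)δ)/sin δ = 0.3138 and sin(fδ)/sin δ = 0.6949.
Weighted sum of the unit vectors: (0.3138)·(-0.1037,0.2080,-0.9726) + (0.6949)·(0.0954,0.4003,-0.9114) = (0.0337, 0.3435, -0.9386).
Converting back: φ = atan2(z, √(x²+y²)) = -69.81°, λ = atan2(y, x) = 84.39°.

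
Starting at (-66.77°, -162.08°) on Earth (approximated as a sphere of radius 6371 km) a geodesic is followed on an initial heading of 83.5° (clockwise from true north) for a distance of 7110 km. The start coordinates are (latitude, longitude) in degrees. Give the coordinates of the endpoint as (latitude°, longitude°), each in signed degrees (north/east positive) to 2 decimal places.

-21.32°, -88.72°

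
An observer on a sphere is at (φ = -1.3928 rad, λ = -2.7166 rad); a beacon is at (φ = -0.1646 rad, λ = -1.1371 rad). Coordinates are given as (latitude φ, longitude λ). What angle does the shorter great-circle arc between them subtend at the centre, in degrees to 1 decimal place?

With latitudes φ₁ = -79.802°, φ₂ = -9.431° and longitude difference Δλ = 90.499°:
cos c = sin φ₁ sin φ₂ + cos φ₁ cos φ₂ cos Δλ = (-0.9842)(-0.1639) + (0.1771)(0.9865)(-0.0087) = 0.15975,
so c = arccos(0.15975) = 1.41036 rad.
So the angular separation is 80.8°.

80.8°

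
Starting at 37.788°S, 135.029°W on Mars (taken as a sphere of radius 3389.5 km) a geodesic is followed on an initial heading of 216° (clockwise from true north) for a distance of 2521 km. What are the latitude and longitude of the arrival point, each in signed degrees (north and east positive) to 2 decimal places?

Angular distance δ = d/R = 2521/3389.5 = 0.74377 rad; initial bearing θ = 3.7699 rad.
sin φ₂ = sin φ₁ cos δ + cos φ₁ sin δ cos θ = (-0.6127)(0.7359) + (0.7903)(0.6771)(-0.8090) = -0.8838, so φ₂ = -62.11°.
Δλ = atan2(sin θ sin δ cos φ₁, cos δ − sin φ₁ sin φ₂) = atan2(-0.3145, 0.1944) = -58.283°.
λ₂ = -135.029° − 58.283° = -193.31° → 166.69° after wrapping to (−180°, 180°].

-62.11°, 166.69°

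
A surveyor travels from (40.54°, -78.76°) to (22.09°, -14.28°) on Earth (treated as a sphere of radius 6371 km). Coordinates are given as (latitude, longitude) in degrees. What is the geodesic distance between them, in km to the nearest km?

6314 km

Let φ₁ = 0.7076 rad, φ₂ = 0.3855 rad, and Δλ = 1.1254 rad.
Haversine: a = sin²(Δφ/2) + cos φ₁ cos φ₂ sin²(Δλ/2) = 0.0257 + (0.7600)(0.9266)(0.2846) = 0.22610.
Central angle c = 2·arcsin(√a) = 0.99106 rad.
Distance = R·c = 6371 × 0.9911 ≈ 6314 km.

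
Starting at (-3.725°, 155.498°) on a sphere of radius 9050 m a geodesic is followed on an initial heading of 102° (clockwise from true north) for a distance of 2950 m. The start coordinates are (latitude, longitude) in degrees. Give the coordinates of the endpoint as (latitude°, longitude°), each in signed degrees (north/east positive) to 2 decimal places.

Angular distance δ = d/R = 2950/9050 = 0.32597 rad; initial bearing θ = 1.7802 rad.
sin φ₂ = sin φ₁ cos δ + cos φ₁ sin δ cos θ = (-0.0650)(0.9473) + (0.9979)(0.3202)(-0.2079) = -0.1280, so φ₂ = -7.35°.
Δλ = atan2(sin θ sin δ cos φ₁, cos δ − sin φ₁ sin φ₂) = atan2(0.3126, 0.9390) = 18.411°.
λ₂ = 155.498° + 18.411° = 173.91°.

-7.35°, 173.91°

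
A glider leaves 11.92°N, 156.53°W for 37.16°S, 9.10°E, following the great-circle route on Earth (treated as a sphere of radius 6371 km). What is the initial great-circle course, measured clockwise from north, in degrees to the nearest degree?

Δλ = 165.630° = 2.8908 rad.
y = sin Δλ · cos φ₂ = (0.2482)(0.7970) = 0.1978
x = cos φ₁ sin φ₂ − sin φ₁ cos φ₂ cos Δλ = (0.9784)(-0.6040) − (0.2065)(0.7970)(-0.9687) = -0.4316
θ = atan2(y, x) = 155.38°, so the bearing is 155°.

155°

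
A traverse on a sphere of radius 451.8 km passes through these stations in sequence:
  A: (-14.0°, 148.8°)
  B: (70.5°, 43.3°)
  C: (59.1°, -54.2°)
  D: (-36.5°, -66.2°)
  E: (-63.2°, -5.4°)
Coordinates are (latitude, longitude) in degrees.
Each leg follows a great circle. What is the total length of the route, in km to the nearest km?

Leg A→B: central angle 1.8908 rad, distance 854.3 km.
Leg B→C: central angle 0.6657 rad, distance 300.8 km.
Leg C→D: central angle 1.6776 rad, distance 757.9 km.
Leg D→E: central angle 0.7845 rad, distance 354.4 km.
Total: 854.3 + 300.8 + 757.9 + 354.4 ≈ 2267 km.

2267 km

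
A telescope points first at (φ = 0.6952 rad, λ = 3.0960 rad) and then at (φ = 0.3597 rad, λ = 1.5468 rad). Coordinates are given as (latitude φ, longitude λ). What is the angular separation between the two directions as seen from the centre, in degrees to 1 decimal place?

76.1°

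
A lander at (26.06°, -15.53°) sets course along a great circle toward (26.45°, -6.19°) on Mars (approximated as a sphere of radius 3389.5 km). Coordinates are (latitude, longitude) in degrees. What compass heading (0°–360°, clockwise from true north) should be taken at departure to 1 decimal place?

With φ₁ = 0.4548, φ₂ = 0.4616, Δλ = 0.1630 rad, the forward-azimuth formula gives
θ = atan2( sin Δλ cos φ₂ , cos φ₁ sin φ₂ − sin φ₁ cos φ₂ cos Δλ ) = atan2(0.1453, 0.0120) = 85.27°.
So the initial bearing is 85.3°.

85.3°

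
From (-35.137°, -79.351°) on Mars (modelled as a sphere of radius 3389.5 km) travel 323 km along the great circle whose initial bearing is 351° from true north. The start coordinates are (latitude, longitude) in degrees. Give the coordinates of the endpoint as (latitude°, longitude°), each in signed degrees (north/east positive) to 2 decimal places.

-29.74°, -80.33°

Angular distance δ = d/R = 323/3389.5 = 0.09529 rad; initial bearing θ = 6.1261 rad.
sin φ₂ = sin φ₁ cos δ + cos φ₁ sin δ cos θ = (-0.5755)(0.9955) + (0.8178)(0.0952)(0.9877) = -0.4961, so φ₂ = -29.74°.
Δλ = atan2(sin θ sin δ cos φ₁, cos δ − sin φ₁ sin φ₂) = atan2(-0.0122, 0.7100) = -0.982°.
λ₂ = -79.351° − 0.982° = -80.33°.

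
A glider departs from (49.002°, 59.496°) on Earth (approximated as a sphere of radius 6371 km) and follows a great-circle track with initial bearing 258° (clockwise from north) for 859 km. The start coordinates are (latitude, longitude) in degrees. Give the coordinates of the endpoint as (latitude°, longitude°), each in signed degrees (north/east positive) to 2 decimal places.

46.85°, 48.41°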